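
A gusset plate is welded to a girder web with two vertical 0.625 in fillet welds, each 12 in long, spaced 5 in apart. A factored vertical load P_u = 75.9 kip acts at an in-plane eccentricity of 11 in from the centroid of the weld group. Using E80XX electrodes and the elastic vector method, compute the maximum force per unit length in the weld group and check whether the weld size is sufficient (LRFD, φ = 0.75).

E80XX → F_EXX = 80 ksi.
Total weld length L_w = 24 in. Treat welds as unit-width lines.
Polar moment about centroid: J = 2[d³/12 + d(b/2)²] = 2[12³/12 + 12×2.5²] = 438 in³.
Direct shear f_v = P/L_w = 75.9 / 24 = 3.163 kip/in (vertical).
Torsion M = P·e = 75.9 × 11 = 834.9 kip·in.
Critical point at (x, y) = (2.5, 6) from centroid. f_tx = M·y/J = 11.44 kip/in; f_ty = M·x/J = 4.765 kip/in.
Resultant f_max = √[f_tx² + (f_v + f_ty)²] = √[11.44² + (3.163 + 4.765)²] = 13.92 kip/in.
Capacity per unit length: φr_n = 0.75 × 0.6 × 80 × (0.707 × 0.625) = 15.91 kip/in.
13.92 ≤ 15.91 → adequate.

f_max ≈ 13.9 kip/in; adequate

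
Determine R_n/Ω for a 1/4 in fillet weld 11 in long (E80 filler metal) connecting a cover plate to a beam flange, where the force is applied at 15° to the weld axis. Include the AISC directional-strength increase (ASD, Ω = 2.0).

E80XX → F_EXX = 80 ksi.
t_e = 0.707 × 0.25 = 0.1767 in; A_we = 0.1767 × 11 = 1.944 in².
Directional factor: 1.0 + 0.5 sin^1.5(15°) = 1.066.
F_nw = 0.6 × 80 × 1.066 = 51.16 ksi.
R_n/Ω = (51.16 × 1.944) / 2.0 = 49.73 kip.

R_n/Ω ≈ 49.7 kip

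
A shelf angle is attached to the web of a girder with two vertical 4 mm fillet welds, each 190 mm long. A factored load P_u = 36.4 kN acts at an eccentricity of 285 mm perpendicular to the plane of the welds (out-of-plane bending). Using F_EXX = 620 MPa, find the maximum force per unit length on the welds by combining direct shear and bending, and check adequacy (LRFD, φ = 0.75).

f_max ≈ 867 N/mm; NOT adequate

L_w = 2 × 190 = 380 mm; section modulus (unit throat) S = 2 × L²/6 = 12030 mm².
Direct shear f_v = P/L_w = 36.4×10³/380 = 95.79 N/mm.
Moment M = P × e = 36.4×10³ × 285 = 10374000 N·mm; bending f_b = M/S = 862.1 N/mm.
f_max = √(f_v² + f_b²) = √(95.79² + 862.1²) = 867.4 N/mm.
φr_n = 0.75 × 0.6 × 620 × (0.707 × 4) = 789 N/mm → NOT adequate.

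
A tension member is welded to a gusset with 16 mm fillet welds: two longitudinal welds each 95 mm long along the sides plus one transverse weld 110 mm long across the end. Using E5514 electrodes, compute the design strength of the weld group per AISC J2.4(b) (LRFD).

φR_n ≈ 914 kN

E55XX → F_EXX = 550 MPa.
t_e = 0.707 × 16 = 11.31 mm.
R_nwl = 0.6 × 550 × 11.31 × 190 × 10⁻³ = 709.3 kN (longitudinal, 2 welds).
R_nwt = 0.6 × 550 × 11.31 × 110 × 10⁻³ = 410.6 kN (transverse, base value).
(i) R_nwl + R_nwt = 1120 kN; (ii) 0.85 R_nwl + 1.5 R_nwt = 1219 kN.
R_n = max = 1219 kN [governs: (ii)]; φR_n = 914.1 kN.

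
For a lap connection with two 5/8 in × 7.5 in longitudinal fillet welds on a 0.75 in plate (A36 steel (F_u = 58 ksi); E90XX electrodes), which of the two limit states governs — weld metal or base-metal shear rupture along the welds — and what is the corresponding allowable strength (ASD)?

R_n/Ω ≈ 179 kip (weld metal governs)

E90XX → F_EXX = 90 ksi.
t_e = 0.707 × 0.625 = 0.4419 in; L = 15 in.
Weld metal: R_n/Ω = (1/2.0) × 0.6 × 90 × 0.4419 × 15 = 179 kip.
Base metal (shear rupture): R_n/Ω = (1/2.0) × 0.6 × 58 × 0.75 × 15 = 195.7 kip.
Governing: weld metal.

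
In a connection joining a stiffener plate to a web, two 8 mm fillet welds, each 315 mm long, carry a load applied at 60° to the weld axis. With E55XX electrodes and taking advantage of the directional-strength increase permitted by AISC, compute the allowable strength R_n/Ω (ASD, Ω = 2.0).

R_n/Ω ≈ 825 kN

E55XX → F_EXX = 550 MPa.
t_e = 0.707 × 8 = 5.656 mm; A_we = 5.656 × 630 = 3563 mm².
Directional factor: 1.0 + 0.5 sin^1.5(60°) = 1.403.
F_nw = 0.6 × 550 × 1.403 = 463 MPa.
R_n/Ω = (463 × 3563) / 2.0 × 10⁻³ = 824.9 kN.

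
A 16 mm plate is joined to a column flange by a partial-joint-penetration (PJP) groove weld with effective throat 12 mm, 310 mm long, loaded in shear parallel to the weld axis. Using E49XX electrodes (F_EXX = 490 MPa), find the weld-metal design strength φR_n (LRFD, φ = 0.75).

Effective throat (given) t_e = 12 mm.
A_we = 12 × 310 = 3720 mm².
F_nw = 0.6 F_EXX = 294 MPa.
φR_n = 0.75 × 294 × 3720 × 10⁻³ = 820.3 kN.

φR_n ≈ 820 kN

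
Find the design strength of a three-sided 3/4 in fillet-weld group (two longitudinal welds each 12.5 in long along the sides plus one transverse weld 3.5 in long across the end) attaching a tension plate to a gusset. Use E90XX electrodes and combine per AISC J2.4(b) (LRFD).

φR_n ≈ 612 kip

E90XX → F_EXX = 90 ksi.
t_e = 0.707 × 0.75 = 0.5302 in.
R_nwl = 0.6 × 90 × 0.5302 × 25 = 715.8 kip (longitudinal, 2 welds).
R_nwt = 0.6 × 90 × 0.5302 × 3.5 = 100.2 kip (transverse, base value).
(i) R_nwl + R_nwt = 816.1 kip; (ii) 0.85 R_nwl + 1.5 R_nwt = 758.8 kip.
R_n = max = 816.1 kip [governs: (i)]; φR_n = 612 kip.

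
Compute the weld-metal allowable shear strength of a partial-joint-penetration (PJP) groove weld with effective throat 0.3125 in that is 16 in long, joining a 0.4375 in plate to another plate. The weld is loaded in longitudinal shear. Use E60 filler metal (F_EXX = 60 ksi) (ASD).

R_n/Ω ≈ 90 kip

Effective throat (given) t_e = 0.3125 in.
A_we = 0.3125 × 16 = 5 in².
F_nw = 0.6 F_EXX = 36 ksi.
R_n/Ω = (36 × 5) / 2.0 = 90 kip.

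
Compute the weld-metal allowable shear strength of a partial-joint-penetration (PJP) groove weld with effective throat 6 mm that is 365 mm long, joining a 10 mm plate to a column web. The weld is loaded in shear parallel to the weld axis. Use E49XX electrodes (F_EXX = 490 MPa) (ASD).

R_n/Ω ≈ 322 kN

Effective throat (given) t_e = 6 mm.
A_we = 6 × 365 = 2190 mm².
F_nw = 0.6 F_EXX = 294 MPa.
R_n/Ω = (294 × 2190) / 2.0 × 10⁻³ = 321.9 kN.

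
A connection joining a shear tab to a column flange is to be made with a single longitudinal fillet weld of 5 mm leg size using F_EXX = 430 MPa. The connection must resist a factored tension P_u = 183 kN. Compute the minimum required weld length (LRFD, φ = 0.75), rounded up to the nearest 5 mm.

L = 270 mm

Throat t_e = 0.707 × 5 = 3.535 mm.
φr_n = 0.75 × 0.6 × 430 × 3.535 × 10⁻³ = 0.684 kN/mm.
L_req = P_u / φr_n = 183 / 0.684 = 267.5 mm total.
Round up → use L = 270 mm.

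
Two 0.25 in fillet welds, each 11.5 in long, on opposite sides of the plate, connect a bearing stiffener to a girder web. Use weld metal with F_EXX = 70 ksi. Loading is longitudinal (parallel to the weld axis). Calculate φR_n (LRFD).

φR_n ≈ 128 kip

Effective throat t_e = 0.707 × 0.25 = 0.1767 in.
Total length L = 23 in; A_we = 0.1767 × 23 = 4.065 in².
F_nw = 0.6 F_EXX = 0.6 × 70 = 42 ksi.
φR_n = 0.75 × 42 × 4.065 = 128.1 kip.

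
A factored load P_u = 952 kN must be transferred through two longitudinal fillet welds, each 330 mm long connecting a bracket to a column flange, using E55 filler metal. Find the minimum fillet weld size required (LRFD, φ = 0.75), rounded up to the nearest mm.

w = 9 mm

E55XX → F_EXX = 550 MPa.
Total weld length L = 660 mm.
Required throat t_e = P_u / (φ × 0.6 F_EXX × L) = 952 / (0.75 × 0.6 × 550 × 660 × 10⁻³) = 5.828 mm.
Required leg w = t_e / 0.707 = 8.243 mm → use 9 mm.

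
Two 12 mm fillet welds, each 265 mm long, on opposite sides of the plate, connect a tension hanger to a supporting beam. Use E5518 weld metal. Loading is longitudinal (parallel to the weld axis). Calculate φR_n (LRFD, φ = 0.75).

E55XX → F_EXX = 550 MPa.
Effective throat t_e = 0.707 × 12 = 8.484 mm.
Total length L = 530 mm; A_we = 8.484 × 530 = 4497 mm².
F_nw = 0.6 F_EXX = 0.6 × 550 = 330 MPa.
φR_n = 0.75 × 330 × 4497 × 10⁻³ = 1113 kN.

φR_n ≈ 1110 kN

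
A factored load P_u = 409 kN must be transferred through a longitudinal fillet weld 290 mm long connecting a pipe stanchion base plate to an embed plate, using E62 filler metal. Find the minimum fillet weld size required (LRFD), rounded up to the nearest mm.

E62XX → F_EXX = 620 MPa.
Total weld length L = 290 mm.
Required throat t_e = P_u / (φ × 0.6 F_EXX × L) = 409 / (0.75 × 0.6 × 620 × 290 × 10⁻³) = 5.055 mm.
Required leg w = t_e / 0.707 = 7.15 mm → use 8 mm.

w = 8 mm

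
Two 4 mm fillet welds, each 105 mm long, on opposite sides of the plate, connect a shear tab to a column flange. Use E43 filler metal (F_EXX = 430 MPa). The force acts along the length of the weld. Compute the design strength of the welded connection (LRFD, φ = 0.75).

Effective throat t_e = 0.707 × 4 = 2.828 mm.
Total length L = 210 mm; A_we = 2.828 × 210 = 593.9 mm².
F_nw = 0.6 F_EXX = 0.6 × 430 = 258 MPa.
φR_n = 0.75 × 258 × 593.9 × 10⁻³ = 114.9 kN.

φR_n ≈ 115 kN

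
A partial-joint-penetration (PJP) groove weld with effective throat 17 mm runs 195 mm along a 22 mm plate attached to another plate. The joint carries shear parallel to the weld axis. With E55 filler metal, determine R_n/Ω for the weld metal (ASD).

E55XX → F_EXX = 550 MPa.
Effective throat (given) t_e = 17 mm.
A_we = 17 × 195 = 3315 mm².
F_nw = 0.6 F_EXX = 330 MPa.
R_n/Ω = (330 × 3315) / 2.0 × 10⁻³ = 547 kN.

R_n/Ω ≈ 547 kN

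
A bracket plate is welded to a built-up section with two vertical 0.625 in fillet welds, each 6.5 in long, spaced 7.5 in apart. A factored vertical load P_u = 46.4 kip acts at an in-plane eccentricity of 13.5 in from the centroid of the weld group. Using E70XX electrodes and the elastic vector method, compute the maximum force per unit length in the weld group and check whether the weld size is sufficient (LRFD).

E70XX → F_EXX = 70 ksi.
Total weld length L_w = 13 in. Treat welds as unit-width lines.
Polar moment about centroid: J = 2[d³/12 + d(b/2)²] = 2[6.5³/12 + 6.5×3.75²] = 228.6 in³.
Direct shear f_v = P/L_w = 46.4 / 13 = 3.569 kip/in (vertical).
Torsion M = P·e = 46.4 × 13.5 = 626.4 kip·in.
Critical point at (x, y) = (3.75, 3.25) from centroid. f_tx = M·y/J = 8.906 kip/in; f_ty = M·x/J = 10.28 kip/in.
Resultant f_max = √[f_tx² + (f_v + f_ty)²] = √[8.906² + (3.569 + 10.28)²] = 16.46 kip/in.
Capacity per unit length: φr_n = 0.75 × 0.6 × 70 × (0.707 × 0.625) = 13.92 kip/in.
16.46 > 13.92 → NOT adequate.

f_max ≈ 16.5 kip/in; NOT adequate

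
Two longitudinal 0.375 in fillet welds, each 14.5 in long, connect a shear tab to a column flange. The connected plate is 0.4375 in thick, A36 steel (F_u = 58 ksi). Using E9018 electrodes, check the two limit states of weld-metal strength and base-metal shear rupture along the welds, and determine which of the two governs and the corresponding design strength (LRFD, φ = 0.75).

E90XX → F_EXX = 90 ksi.
t_e = 0.707 × 0.375 = 0.2651 in; L = 29 in.
Weld metal: φR_n = 0.75 × 0.6 × 90 × 0.2651 × 29 = 311.4 kips.
Base metal (shear rupture): φR_n = 0.75 × 0.6 × 58 × 0.4375 × 29 = 331.1 kips.
Governing: weld metal.

φR_n ≈ 311 kips (weld metal governs)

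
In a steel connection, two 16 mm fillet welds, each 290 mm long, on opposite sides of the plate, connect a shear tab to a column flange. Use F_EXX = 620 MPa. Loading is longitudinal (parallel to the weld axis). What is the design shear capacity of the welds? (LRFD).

Effective throat t_e = 0.707 × 16 = 11.31 mm.
Total length L = 580 mm; A_we = 11.31 × 580 = 6561 mm².
F_nw = 0.6 F_EXX = 0.6 × 620 = 372 MPa.
φR_n = 0.75 × 372 × 6561 × 10⁻³ = 1831 kN.

φR_n ≈ 1830 kN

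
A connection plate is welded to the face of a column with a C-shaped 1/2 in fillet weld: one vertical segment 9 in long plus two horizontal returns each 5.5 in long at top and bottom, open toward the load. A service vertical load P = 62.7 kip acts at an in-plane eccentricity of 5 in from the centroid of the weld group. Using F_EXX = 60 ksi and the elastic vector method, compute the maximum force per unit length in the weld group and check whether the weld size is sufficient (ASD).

f_max ≈ 7.84 kip/in; NOT adequate

Total weld length L_w = 20 in. Treat welds as unit-width lines.
Centroid: x̄ = 2×5.5×2.75 / 20 = 1.512 in from the vertical weld.
Polar moment about centroid: J = I_x + I_y = [9³/12 + 2×5.5×4.5²] + [9×1.512² + 2(5.5³/12 + 5.5×1.238²)] = 348.7 in³.
Direct shear f_v = P/L_w = 62.7 / 20 = 3.135 kip/in (vertical).
Torsion M = P·e = 62.7 × 5 = 313.5 kip·in.
Critical point at (x, y) = (3.987, 4.5) from centroid. f_tx = M·y/J = 4.046 kip/in; f_ty = M·x/J = 3.585 kip/in.
Resultant f_max = √[f_tx² + (f_v + f_ty)²] = √[4.046² + (3.135 + 3.585)²] = 7.844 kip/in.
Capacity per unit length: r_n/Ω = (1/2.0) × 0.6 × 60 × (0.707 × 0.5) = 6.363 kip/in.
7.844 > 6.363 → NOT adequate.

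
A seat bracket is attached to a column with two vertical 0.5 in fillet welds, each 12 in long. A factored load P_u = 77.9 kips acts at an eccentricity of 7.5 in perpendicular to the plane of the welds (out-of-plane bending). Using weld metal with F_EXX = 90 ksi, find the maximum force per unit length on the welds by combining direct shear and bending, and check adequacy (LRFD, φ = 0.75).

f_max ≈ 12.6 kip/in; adequate

L_w = 2 × 12 = 24 in; section modulus (unit throat) S = 2 × L²/6 = 48 in².
Direct shear f_v = P/L_w = 77.9/24 = 3.246 kip/in.
Moment M = P × e = 77.9 × 7.5 = 584.25 kip·in; bending f_b = M/S = 12.17 kip/in.
f_max = √(f_v² + f_b²) = √(3.246² + 12.17²) = 12.6 kip/in.
φr_n = 0.75 × 0.6 × 90 × (0.707 × 0.5) = 14.32 kip/in → adequate.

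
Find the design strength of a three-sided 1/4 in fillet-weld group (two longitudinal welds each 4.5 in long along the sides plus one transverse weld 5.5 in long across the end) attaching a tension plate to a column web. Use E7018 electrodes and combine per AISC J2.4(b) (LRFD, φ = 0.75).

φR_n ≈ 88.5 kips

E70XX → F_EXX = 70 ksi.
t_e = 0.707 × 0.25 = 0.1767 in.
R_nwl = 0.6 × 70 × 0.1767 × 9 = 66.81 kips (longitudinal, 2 welds).
R_nwt = 0.6 × 70 × 0.1767 × 5.5 = 40.83 kips (transverse, base value).
(i) R_nwl + R_nwt = 107.6 kips; (ii) 0.85 R_nwl + 1.5 R_nwt = 118 kips.
R_n = max = 118 kips [governs: (ii)]; φR_n = 88.53 kips.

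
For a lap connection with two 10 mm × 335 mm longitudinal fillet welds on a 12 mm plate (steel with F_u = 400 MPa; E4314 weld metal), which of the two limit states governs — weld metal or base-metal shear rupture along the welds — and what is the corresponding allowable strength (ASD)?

E43XX → F_EXX = 430 MPa.
t_e = 0.707 × 10 = 7.07 mm; L = 670 mm.
Weld metal: R_n/Ω = (1/2.0) × 0.6 × 430 × 7.07 × 670 × 10⁻³ = 611.1 kN.
Base metal (shear rupture): R_n/Ω = (1/2.0) × 0.6 × 400 × 12 × 670 × 10⁻³ = 964.8 kN.
Governing: weld metal.

R_n/Ω ≈ 611 kN (weld metal governs)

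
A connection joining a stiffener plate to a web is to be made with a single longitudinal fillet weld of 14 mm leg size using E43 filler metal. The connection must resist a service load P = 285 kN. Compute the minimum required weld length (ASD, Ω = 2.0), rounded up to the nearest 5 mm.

L = 225 mm

E43XX → F_EXX = 430 MPa.
Throat t_e = 0.707 × 14 = 9.898 mm.
r_n/Ω = (0.6 × 430 × 9.898) / 2.0 = 1277 N/mm = 1.277 kN/mm.
L_req = P / (r_n/Ω) = 285 / 1.277 = 223.2 mm total.
Round up → use L = 225 mm.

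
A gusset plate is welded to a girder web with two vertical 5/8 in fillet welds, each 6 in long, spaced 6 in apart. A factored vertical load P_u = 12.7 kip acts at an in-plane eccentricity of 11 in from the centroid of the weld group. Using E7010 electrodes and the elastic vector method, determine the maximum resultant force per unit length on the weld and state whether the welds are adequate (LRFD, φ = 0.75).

f_max ≈ 4.92 kip/in; adequate

E70XX → F_EXX = 70 ksi.
Total weld length L_w = 12 in. Treat welds as unit-width lines.
Polar moment about centroid: J = 2[d³/12 + d(b/2)²] = 2[6³/12 + 6×3²] = 144 in³.
Direct shear f_v = P/L_w = 12.7 / 12 = 1.058 kip/in (vertical).
Torsion M = P·e = 12.7 × 11 = 139.7 kip·in.
Critical point at (x, y) = (3, 3) from centroid. f_tx = M·y/J = 2.91 kip/in; f_ty = M·x/J = 2.91 kip/in.
Resultant f_max = √[f_tx² + (f_v + f_ty)²] = √[2.91² + (1.058 + 2.91)²] = 4.922 kip/in.
Capacity per unit length: φr_n = 0.75 × 0.6 × 70 × (0.707 × 0.625) = 13.92 kip/in.
4.922 ≤ 13.92 → adequate.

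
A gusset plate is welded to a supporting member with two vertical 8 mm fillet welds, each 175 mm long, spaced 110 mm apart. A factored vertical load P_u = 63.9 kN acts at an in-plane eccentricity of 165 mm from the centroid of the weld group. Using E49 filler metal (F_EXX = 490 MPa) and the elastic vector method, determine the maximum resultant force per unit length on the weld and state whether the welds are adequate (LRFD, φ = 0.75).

Total weld length L_w = 350 mm. Treat welds as unit-width lines.
Polar moment about centroid: J = 2[d³/12 + d(b/2)²] = 2[175³/12 + 175×55²] = 1952000 mm³.
Direct shear f_v = P/L_w = 63.9×10³ / 350 = 182.6 N/mm (vertical).
Torsion M = P·e = 63.9×10³ × 165 = 10544000 N·mm.
Critical point at (x, y) = (55, 87.5) from centroid. f_tx = M·y/J = 472.6 N/mm; f_ty = M·x/J = 297.1 N/mm.
Resultant f_max = √[f_tx² + (f_v + f_ty)²] = √[472.6² + (182.6 + 297.1)²] = 673.4 N/mm.
Capacity per unit length: φr_n = 0.75 × 0.6 × 490 × (0.707 × 8) = 1247 N/mm.
673.4 ≤ 1247 → adequate.

f_max ≈ 673 N/mm; adequate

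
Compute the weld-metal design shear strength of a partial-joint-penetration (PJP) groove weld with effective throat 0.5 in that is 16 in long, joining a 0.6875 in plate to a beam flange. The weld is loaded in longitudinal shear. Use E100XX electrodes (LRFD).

E100XX → F_EXX = 100 ksi.
Effective throat (given) t_e = 0.5 in.
A_we = 0.5 × 16 = 8 in².
F_nw = 0.6 F_EXX = 60 ksi.
φR_n = 0.75 × 60 × 8 = 360 kip.

φR_n ≈ 360 kip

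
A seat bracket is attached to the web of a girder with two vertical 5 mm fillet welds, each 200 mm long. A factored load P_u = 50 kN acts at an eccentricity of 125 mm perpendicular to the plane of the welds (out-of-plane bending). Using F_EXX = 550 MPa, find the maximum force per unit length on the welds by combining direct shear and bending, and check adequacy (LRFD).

L_w = 2 × 200 = 400 mm; section modulus (unit throat) S = 2 × L²/6 = 13330 mm².
Direct shear f_v = P/L_w = 50×10³/400 = 125 N/mm.
Moment M = P × e = 50×10³ × 125 = 6250000 N·mm; bending f_b = M/S = 468.8 N/mm.
f_max = √(f_v² + f_b²) = √(125² + 468.8²) = 485.1 N/mm.
φr_n = 0.75 × 0.6 × 550 × (0.707 × 5) = 874.9 N/mm → adequate.

f_max ≈ 485 N/mm; adequate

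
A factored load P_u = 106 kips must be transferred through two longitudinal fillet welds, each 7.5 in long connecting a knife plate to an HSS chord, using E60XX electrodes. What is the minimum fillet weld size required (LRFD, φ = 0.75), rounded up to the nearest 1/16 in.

w = 3/8 in

E60XX → F_EXX = 60 ksi.
Total weld length L = 15 in.
Required throat t_e = P_u / (φ × 0.6 F_EXX × L) = 106 / (0.75 × 0.6 × 60 × 15) = 0.2617 in.
Required leg w = t_e / 0.707 = 0.3702 in → use 3/8 in.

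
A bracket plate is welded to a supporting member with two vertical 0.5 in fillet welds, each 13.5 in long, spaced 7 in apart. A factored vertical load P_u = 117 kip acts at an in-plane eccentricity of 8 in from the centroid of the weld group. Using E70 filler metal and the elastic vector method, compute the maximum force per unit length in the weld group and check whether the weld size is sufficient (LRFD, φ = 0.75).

E70XX → F_EXX = 70 ksi.
Total weld length L_w = 27 in. Treat welds as unit-width lines.
Polar moment about centroid: J = 2[d³/12 + d(b/2)²] = 2[13.5³/12 + 13.5×3.5²] = 740.8 in³.
Direct shear f_v = P/L_w = 117 / 27 = 4.333 kip/in (vertical).
Torsion M = P·e = 117 × 8 = 936 kip·in.
Critical point at (x, y) = (3.5, 6.75) from centroid. f_tx = M·y/J = 8.528 kip/in; f_ty = M·x/J = 4.422 kip/in.
Resultant f_max = √[f_tx² + (f_v + f_ty)²] = √[8.528² + (4.333 + 4.422)²] = 12.22 kip/in.
Capacity per unit length: φr_n = 0.75 × 0.6 × 70 × (0.707 × 0.5) = 11.14 kip/in.
12.22 > 11.14 → NOT adequate.

f_max ≈ 12.2 kip/in; NOT adequate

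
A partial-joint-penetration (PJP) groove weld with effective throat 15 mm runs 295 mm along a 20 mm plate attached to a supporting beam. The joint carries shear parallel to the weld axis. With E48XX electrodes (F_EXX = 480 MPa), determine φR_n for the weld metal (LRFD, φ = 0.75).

φR_n ≈ 956 kN

Effective throat (given) t_e = 15 mm.
A_we = 15 × 295 = 4425 mm².
F_nw = 0.6 F_EXX = 288 MPa.
φR_n = 0.75 × 288 × 4425 × 10⁻³ = 955.8 kN.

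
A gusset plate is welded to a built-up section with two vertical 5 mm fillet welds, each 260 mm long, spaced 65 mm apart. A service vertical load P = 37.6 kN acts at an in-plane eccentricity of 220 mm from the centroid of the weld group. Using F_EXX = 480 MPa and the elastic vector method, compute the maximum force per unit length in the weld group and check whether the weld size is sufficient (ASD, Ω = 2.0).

f_max ≈ 343 N/mm; adequate

Total weld length L_w = 520 mm. Treat welds as unit-width lines.
Polar moment about centroid: J = 2[d³/12 + d(b/2)²] = 2[260³/12 + 260×32.5²] = 3479000 mm³.
Direct shear f_v = P/L_w = 37.6×10³ / 520 = 72.31 N/mm (vertical).
Torsion M = P·e = 37.6×10³ × 220 = 8272000 N·mm.
Critical point at (x, y) = (32.5, 130) from centroid. f_tx = M·y/J = 309.1 N/mm; f_ty = M·x/J = 77.28 N/mm.
Resultant f_max = √[f_tx² + (f_v + f_ty)²] = √[309.1² + (72.31 + 77.28)²] = 343.4 N/mm.
Capacity per unit length: r_n/Ω = (1/2.0) × 0.6 × 480 × (0.707 × 5) = 509 N/mm.
343.4 ≤ 509 → adequate.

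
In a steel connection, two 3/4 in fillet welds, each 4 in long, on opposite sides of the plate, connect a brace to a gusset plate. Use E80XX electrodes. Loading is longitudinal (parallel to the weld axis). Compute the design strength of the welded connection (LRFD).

E80XX → F_EXX = 80 ksi.
Effective throat t_e = 0.707 × 0.75 = 0.5302 in.
Total length L = 8 in; A_we = 0.5302 × 8 = 4.242 in².
F_nw = 0.6 F_EXX = 0.6 × 80 = 48 ksi.
φR_n = 0.75 × 48 × 4.242 = 152.7 kip.

φR_n ≈ 153 kip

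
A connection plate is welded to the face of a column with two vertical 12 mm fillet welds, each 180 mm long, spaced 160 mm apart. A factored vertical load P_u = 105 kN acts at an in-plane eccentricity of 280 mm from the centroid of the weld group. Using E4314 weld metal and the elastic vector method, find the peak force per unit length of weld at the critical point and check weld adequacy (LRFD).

f_max ≈ 1290 N/mm; adequate

E43XX → F_EXX = 430 MPa.
Total weld length L_w = 360 mm. Treat welds as unit-width lines.
Polar moment about centroid: J = 2[d³/12 + d(b/2)²] = 2[180³/12 + 180×80²] = 3276000 mm³.
Direct shear f_v = P/L_w = 105×10³ / 360 = 291.7 N/mm (vertical).
Torsion M = P·e = 105×10³ × 280 = 29400000 N·mm.
Critical point at (x, y) = (80, 90) from centroid. f_tx = M·y/J = 807.7 N/mm; f_ty = M·x/J = 717.9 N/mm.
Resultant f_max = √[f_tx² + (f_v + f_ty)²] = √[807.7² + (291.7 + 717.9)²] = 1293 N/mm.
Capacity per unit length: φr_n = 0.75 × 0.6 × 430 × (0.707 × 12) = 1642 N/mm.
1293 ≤ 1642 → adequate.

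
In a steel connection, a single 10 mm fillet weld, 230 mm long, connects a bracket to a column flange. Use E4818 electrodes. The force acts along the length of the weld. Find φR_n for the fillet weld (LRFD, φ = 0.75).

φR_n ≈ 351 kN

E48XX → F_EXX = 480 MPa.
Effective throat t_e = 0.707 × 10 = 7.07 mm.
Total length L = 230 mm; A_we = 7.07 × 230 = 1626 mm².
F_nw = 0.6 F_EXX = 0.6 × 480 = 288 MPa.
φR_n = 0.75 × 288 × 1626 × 10⁻³ = 351.2 kN.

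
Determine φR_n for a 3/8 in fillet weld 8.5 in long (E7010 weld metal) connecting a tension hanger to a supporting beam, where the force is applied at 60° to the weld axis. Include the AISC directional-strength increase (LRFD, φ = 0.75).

E70XX → F_EXX = 70 ksi.
t_e = 0.707 × 0.375 = 0.2651 in; A_we = 0.2651 × 8.5 = 2.254 in².
Directional factor: 1.0 + 0.5 sin^1.5(60°) = 1.403.
F_nw = 0.6 × 70 × 1.403 = 58.92 ksi.
φR_n = 0.75 × 58.92 × 2.254 = 99.59 kip.

φR_n ≈ 99.6 kip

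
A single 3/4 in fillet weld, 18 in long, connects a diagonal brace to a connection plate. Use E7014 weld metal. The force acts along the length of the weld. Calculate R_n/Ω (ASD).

R_n/Ω ≈ 200 kips

E70XX → F_EXX = 70 ksi.
Effective throat t_e = 0.707 × 0.75 = 0.5302 in.
Total length L = 18 in; A_we = 0.5302 × 18 = 9.544 in².
F_nw = 0.6 F_EXX = 0.6 × 70 = 42 ksi.
R_n = 42 × 9.544 = 400.9 kips; R_n/Ω = 400.9/2.0 = 200.4 kips.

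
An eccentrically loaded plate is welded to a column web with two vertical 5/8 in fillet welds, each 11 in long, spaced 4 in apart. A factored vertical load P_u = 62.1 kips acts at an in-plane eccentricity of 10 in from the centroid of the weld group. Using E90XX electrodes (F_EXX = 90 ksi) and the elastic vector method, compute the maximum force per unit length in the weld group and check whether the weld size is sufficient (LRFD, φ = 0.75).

f_max ≈ 13 kip/in; adequate

Total weld length L_w = 22 in. Treat welds as unit-width lines.
Polar moment about centroid: J = 2[d³/12 + d(b/2)²] = 2[11³/12 + 11×2²] = 309.8 in³.
Direct shear f_v = P/L_w = 62.1 / 22 = 2.823 kip/in (vertical).
Torsion M = P·e = 62.1 × 10 = 621 kip·in.
Critical point at (x, y) = (2, 5.5) from centroid. f_tx = M·y/J = 11.02 kip/in; f_ty = M·x/J = 4.009 kip/in.
Resultant f_max = √[f_tx² + (f_v + f_ty)²] = √[11.02² + (2.823 + 4.009)²] = 12.97 kip/in.
Capacity per unit length: φr_n = 0.75 × 0.6 × 90 × (0.707 × 0.625) = 17.9 kip/in.
12.97 ≤ 17.9 → adequate.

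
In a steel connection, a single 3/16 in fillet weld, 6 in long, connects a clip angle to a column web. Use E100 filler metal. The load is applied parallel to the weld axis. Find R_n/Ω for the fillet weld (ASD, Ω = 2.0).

R_n/Ω ≈ 23.9 kips

E100XX → F_EXX = 100 ksi.
Effective throat t_e = 0.707 × 0.1875 = 0.1326 in.
Total length L = 6 in; A_we = 0.1326 × 6 = 0.7954 in².
F_nw = 0.6 F_EXX = 0.6 × 100 = 60 ksi.
R_n = 60 × 0.7954 = 47.72 kips; R_n/Ω = 47.72/2.0 = 23.86 kips.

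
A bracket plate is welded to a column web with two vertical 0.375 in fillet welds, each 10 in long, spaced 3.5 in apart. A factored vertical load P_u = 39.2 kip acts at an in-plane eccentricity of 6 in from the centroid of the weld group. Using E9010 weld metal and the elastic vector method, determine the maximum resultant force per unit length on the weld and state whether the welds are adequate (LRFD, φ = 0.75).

E90XX → F_EXX = 90 ksi.
Total weld length L_w = 20 in. Treat welds as unit-width lines.
Polar moment about centroid: J = 2[d³/12 + d(b/2)²] = 2[10³/12 + 10×1.75²] = 227.9 in³.
Direct shear f_v = P/L_w = 39.2 / 20 = 1.96 kip/in (vertical).
Torsion M = P·e = 39.2 × 6 = 235.2 kip·in.
Critical point at (x, y) = (1.75, 5) from centroid. f_tx = M·y/J = 5.16 kip/in; f_ty = M·x/J = 1.806 kip/in.
Resultant f_max = √[f_tx² + (f_v + f_ty)²] = √[5.16² + (1.96 + 1.806)²] = 6.388 kip/in.
Capacity per unit length: φr_n = 0.75 × 0.6 × 90 × (0.707 × 0.375) = 10.74 kip/in.
6.388 ≤ 10.74 → adequate.

f_max ≈ 6.39 kip/in; adequate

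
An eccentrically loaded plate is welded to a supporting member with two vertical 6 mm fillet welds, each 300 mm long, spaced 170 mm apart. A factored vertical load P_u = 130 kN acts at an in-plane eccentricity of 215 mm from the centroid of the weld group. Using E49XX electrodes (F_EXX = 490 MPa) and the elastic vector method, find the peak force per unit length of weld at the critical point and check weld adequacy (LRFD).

Total weld length L_w = 600 mm. Treat welds as unit-width lines.
Polar moment about centroid: J = 2[d³/12 + d(b/2)²] = 2[300³/12 + 300×85²] = 8835000 mm³.
Direct shear f_v = P/L_w = 130×10³ / 600 = 216.7 N/mm (vertical).
Torsion M = P·e = 130×10³ × 215 = 27950000 N·mm.
Critical point at (x, y) = (85, 150) from centroid. f_tx = M·y/J = 474.5 N/mm; f_ty = M·x/J = 268.9 N/mm.
Resultant f_max = √[f_tx² + (f_v + f_ty)²] = √[474.5² + (216.7 + 268.9)²] = 678.9 N/mm.
Capacity per unit length: φr_n = 0.75 × 0.6 × 490 × (0.707 × 6) = 935.4 N/mm.
678.9 ≤ 935.4 → adequate.

f_max ≈ 679 N/mm; adequate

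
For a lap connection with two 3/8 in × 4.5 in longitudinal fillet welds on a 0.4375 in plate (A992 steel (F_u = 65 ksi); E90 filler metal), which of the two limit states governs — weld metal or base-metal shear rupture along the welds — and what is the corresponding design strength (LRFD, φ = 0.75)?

E90XX → F_EXX = 90 ksi.
t_e = 0.707 × 0.375 = 0.2651 in; L = 9 in.
Weld metal: φR_n = 0.75 × 0.6 × 90 × 0.2651 × 9 = 96.64 kips.
Base metal (shear rupture): φR_n = 0.75 × 0.6 × 65 × 0.4375 × 9 = 115.2 kips.
Governing: weld metal.

φR_n ≈ 96.6 kips (weld metal governs)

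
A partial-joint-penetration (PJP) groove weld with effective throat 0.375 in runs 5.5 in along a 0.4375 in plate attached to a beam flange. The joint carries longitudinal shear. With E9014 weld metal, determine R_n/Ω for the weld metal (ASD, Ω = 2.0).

R_n/Ω ≈ 55.7 kips

E90XX → F_EXX = 90 ksi.
Effective throat (given) t_e = 0.375 in.
A_we = 0.375 × 5.5 = 2.062 in².
F_nw = 0.6 F_EXX = 54 ksi.
R_n/Ω = (54 × 2.062) / 2.0 = 55.69 kips.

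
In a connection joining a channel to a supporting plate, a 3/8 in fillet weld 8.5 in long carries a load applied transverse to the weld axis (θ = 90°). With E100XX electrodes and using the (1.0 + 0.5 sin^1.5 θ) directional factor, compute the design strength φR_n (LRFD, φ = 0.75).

φR_n ≈ 152 kips

E100XX → F_EXX = 100 ksi.
t_e = 0.707 × 0.375 = 0.2651 in; A_we = 0.2651 × 8.5 = 2.254 in².
Directional factor: 1.0 + 0.5 sin^1.5(90°) = 1.5.
F_nw = 0.6 × 100 × 1.5 = 90 ksi.
φR_n = 0.75 × 90 × 2.254 = 152.1 kips.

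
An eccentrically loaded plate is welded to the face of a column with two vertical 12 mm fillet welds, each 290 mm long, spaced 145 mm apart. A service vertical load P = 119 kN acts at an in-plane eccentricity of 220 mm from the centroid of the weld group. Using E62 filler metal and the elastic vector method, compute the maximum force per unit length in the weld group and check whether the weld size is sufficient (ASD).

E62XX → F_EXX = 620 MPa.
Total weld length L_w = 580 mm. Treat welds as unit-width lines.
Polar moment about centroid: J = 2[d³/12 + d(b/2)²] = 2[290³/12 + 290×72.5²] = 7113000 mm³.
Direct shear f_v = P/L_w = 119×10³ / 580 = 205.2 N/mm (vertical).
Torsion M = P·e = 119×10³ × 220 = 26180000 N·mm.
Critical point at (x, y) = (72.5, 145) from centroid. f_tx = M·y/J = 533.7 N/mm; f_ty = M·x/J = 266.8 N/mm.
Resultant f_max = √[f_tx² + (f_v + f_ty)²] = √[533.7² + (205.2 + 266.8)²] = 712.4 N/mm.
Capacity per unit length: r_n/Ω = (1/2.0) × 0.6 × 620 × (0.707 × 12) = 1578 N/mm.
712.4 ≤ 1578 → adequate.

f_max ≈ 712 N/mm; adequate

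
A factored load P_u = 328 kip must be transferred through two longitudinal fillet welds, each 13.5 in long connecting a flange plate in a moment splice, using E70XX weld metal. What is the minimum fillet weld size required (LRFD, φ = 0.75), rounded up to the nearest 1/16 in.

w = 9/16 in

E70XX → F_EXX = 70 ksi.
Total weld length L = 27 in.
Required throat t_e = P_u / (φ × 0.6 F_EXX × L) = 328 / (0.75 × 0.6 × 70 × 27) = 0.3857 in.
Required leg w = t_e / 0.707 = 0.5455 in → use 9/16 in.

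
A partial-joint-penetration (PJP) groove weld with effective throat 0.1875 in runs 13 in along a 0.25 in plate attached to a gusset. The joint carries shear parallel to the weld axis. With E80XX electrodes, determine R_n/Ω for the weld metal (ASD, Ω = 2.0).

R_n/Ω ≈ 58.5 kip

E80XX → F_EXX = 80 ksi.
Effective throat (given) t_e = 0.1875 in.
A_we = 0.1875 × 13 = 2.438 in².
F_nw = 0.6 F_EXX = 48 ksi.
R_n/Ω = (48 × 2.438) / 2.0 = 58.5 kip.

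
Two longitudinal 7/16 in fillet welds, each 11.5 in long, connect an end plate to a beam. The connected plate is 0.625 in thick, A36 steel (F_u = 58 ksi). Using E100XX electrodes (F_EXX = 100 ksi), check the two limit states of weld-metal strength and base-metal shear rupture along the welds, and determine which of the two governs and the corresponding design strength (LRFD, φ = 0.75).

t_e = 0.707 × 0.4375 = 0.3093 in; L = 23 in.
Weld metal: φR_n = 0.75 × 0.6 × 100 × 0.3093 × 23 = 320.1 kip.
Base metal (shear rupture): φR_n = 0.75 × 0.6 × 58 × 0.625 × 23 = 375.2 kip.
Governing: weld metal.

φR_n ≈ 320 kip (weld metal governs)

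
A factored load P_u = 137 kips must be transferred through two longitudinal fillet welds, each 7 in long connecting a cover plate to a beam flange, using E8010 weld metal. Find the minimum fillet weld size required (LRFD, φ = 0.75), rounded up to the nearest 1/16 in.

E80XX → F_EXX = 80 ksi.
Total weld length L = 14 in.
Required throat t_e = P_u / (φ × 0.6 F_EXX × L) = 137 / (0.75 × 0.6 × 80 × 14) = 0.2718 in.
Required leg w = t_e / 0.707 = 0.3845 in → use 7/16 in.

w = 7/16 in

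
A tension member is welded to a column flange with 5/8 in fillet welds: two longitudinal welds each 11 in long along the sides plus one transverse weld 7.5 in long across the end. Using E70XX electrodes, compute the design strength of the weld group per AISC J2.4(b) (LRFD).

E70XX → F_EXX = 70 ksi.
t_e = 0.707 × 0.625 = 0.4419 in.
R_nwl = 0.6 × 70 × 0.4419 × 22 = 408.3 kip (longitudinal, 2 welds).
R_nwt = 0.6 × 70 × 0.4419 × 7.5 = 139.2 kip (transverse, base value).
(i) R_nwl + R_nwt = 547.5 kip; (ii) 0.85 R_nwl + 1.5 R_nwt = 555.8 kip.
R_n = max = 555.8 kip [governs: (ii)]; φR_n = 416.9 kip.

φR_n ≈ 417 kip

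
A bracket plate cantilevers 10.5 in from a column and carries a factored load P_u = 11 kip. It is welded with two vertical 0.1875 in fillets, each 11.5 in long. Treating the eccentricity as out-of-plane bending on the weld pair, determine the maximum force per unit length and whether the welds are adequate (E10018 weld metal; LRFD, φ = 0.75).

f_max ≈ 2.66 kip/in; adequate

E100XX → F_EXX = 100 ksi.
L_w = 2 × 11.5 = 23 in; section modulus (unit throat) S = 2 × L²/6 = 44.08 in².
Direct shear f_v = P/L_w = 11/23 = 0.4783 kip/in.
Moment M = P × e = 11 × 10.5 = 115.5 kip·in; bending f_b = M/S = 2.62 kip/in.
f_max = √(f_v² + f_b²) = √(0.4783² + 2.62²) = 2.663 kip/in.
φr_n = 0.75 × 0.6 × 100 × (0.707 × 0.1875) = 5.965 kip/in → adequate.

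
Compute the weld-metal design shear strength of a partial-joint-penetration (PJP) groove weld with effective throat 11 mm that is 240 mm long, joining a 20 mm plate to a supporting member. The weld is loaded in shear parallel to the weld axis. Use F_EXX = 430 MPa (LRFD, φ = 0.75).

φR_n ≈ 511 kN

Effective throat (given) t_e = 11 mm.
A_we = 11 × 240 = 2640 mm².
F_nw = 0.6 F_EXX = 258 MPa.
φR_n = 0.75 × 258 × 2640 × 10⁻³ = 510.8 kN.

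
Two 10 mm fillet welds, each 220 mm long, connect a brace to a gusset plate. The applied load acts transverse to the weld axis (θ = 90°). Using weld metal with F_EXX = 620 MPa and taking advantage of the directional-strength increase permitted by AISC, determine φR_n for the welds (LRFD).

φR_n ≈ 1300 kN

t_e = 0.707 × 10 = 7.07 mm; A_we = 7.07 × 440 = 3111 mm².
Directional factor: 1.0 + 0.5 sin^1.5(90°) = 1.5.
F_nw = 0.6 × 620 × 1.5 = 558 MPa.
φR_n = 0.75 × 558 × 3111 × 10⁻³ = 1302 kN.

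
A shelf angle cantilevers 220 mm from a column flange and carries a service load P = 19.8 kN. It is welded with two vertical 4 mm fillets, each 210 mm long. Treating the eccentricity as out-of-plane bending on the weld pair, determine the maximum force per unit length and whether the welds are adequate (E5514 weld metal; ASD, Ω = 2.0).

E55XX → F_EXX = 550 MPa.
L_w = 2 × 210 = 420 mm; section modulus (unit throat) S = 2 × L²/6 = 14700 mm².
Direct shear f_v = P/L_w = 19.8×10³/420 = 47.14 N/mm.
Moment M = P × e = 19.8×10³ × 220 = 4356000 N·mm; bending f_b = M/S = 296.3 N/mm.
f_max = √(f_v² + f_b²) = √(47.14² + 296.3²) = 300.1 N/mm.
r_n/Ω = (1/2.0) × 0.6 × 550 × (0.707 × 4) = 466.6 N/mm → adequate.

f_max ≈ 300 N/mm; adequate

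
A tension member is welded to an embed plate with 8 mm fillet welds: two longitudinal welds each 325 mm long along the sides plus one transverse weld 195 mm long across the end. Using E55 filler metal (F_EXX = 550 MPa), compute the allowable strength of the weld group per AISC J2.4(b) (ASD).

t_e = 0.707 × 8 = 5.656 mm.
R_nwl = 0.6 × 550 × 5.656 × 650 × 10⁻³ = 1213 kN (longitudinal, 2 welds).
R_nwt = 0.6 × 550 × 5.656 × 195 × 10⁻³ = 364 kN (transverse, base value).
(i) R_nwl + R_nwt = 1577 kN; (ii) 0.85 R_nwl + 1.5 R_nwt = 1577 kN.
R_n = max = 1577 kN [governs: (i)]; R_n/Ω = 788.6 kN.

R_n/Ω ≈ 789 kN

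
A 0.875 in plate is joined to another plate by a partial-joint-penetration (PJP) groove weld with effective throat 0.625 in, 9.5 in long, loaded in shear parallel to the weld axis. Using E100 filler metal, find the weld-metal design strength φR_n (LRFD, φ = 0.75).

E100XX → F_EXX = 100 ksi.
Effective throat (given) t_e = 0.625 in.
A_we = 0.625 × 9.5 = 5.938 in².
F_nw = 0.6 F_EXX = 60 ksi.
φR_n = 0.75 × 60 × 5.938 = 267.2 kip.

φR_n ≈ 267 kip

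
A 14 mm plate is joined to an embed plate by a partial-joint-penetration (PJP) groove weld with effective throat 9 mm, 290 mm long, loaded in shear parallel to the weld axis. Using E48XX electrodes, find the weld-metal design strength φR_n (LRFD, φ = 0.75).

E48XX → F_EXX = 480 MPa.
Effective throat (given) t_e = 9 mm.
A_we = 9 × 290 = 2610 mm².
F_nw = 0.6 F_EXX = 288 MPa.
φR_n = 0.75 × 288 × 2610 × 10⁻³ = 563.8 kN.

φR_n ≈ 564 kN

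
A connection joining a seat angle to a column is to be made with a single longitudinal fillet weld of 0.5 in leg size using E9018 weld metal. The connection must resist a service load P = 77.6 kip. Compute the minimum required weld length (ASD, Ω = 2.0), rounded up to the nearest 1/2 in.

E90XX → F_EXX = 90 ksi.
Throat t_e = 0.707 × 0.5 = 0.3535 in.
r_n/Ω = (0.6 × 90 × 0.3535) / 2.0 = 9.544 kip/in.
L_req = P / (r_n/Ω) = 77.6 / 9.544 = 8.13 in total.
Round up → use L = 8.5 in.

L = 8.5 in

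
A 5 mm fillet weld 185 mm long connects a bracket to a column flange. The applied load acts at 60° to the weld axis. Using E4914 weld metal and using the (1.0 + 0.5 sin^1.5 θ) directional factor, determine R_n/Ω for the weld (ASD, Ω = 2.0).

R_n/Ω ≈ 135 kN

E49XX → F_EXX = 490 MPa.
t_e = 0.707 × 5 = 3.535 mm; A_we = 3.535 × 185 = 654 mm².
Directional factor: 1.0 + 0.5 sin^1.5(60°) = 1.403.
F_nw = 0.6 × 490 × 1.403 = 412.5 MPa.
R_n/Ω = (412.5 × 654) / 2.0 × 10⁻³ = 134.9 kN.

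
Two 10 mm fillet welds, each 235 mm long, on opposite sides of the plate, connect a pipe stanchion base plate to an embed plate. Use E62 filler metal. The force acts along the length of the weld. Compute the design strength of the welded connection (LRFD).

φR_n ≈ 927 kN

E62XX → F_EXX = 620 MPa.
Effective throat t_e = 0.707 × 10 = 7.07 mm.
Total length L = 470 mm; A_we = 7.07 × 470 = 3323 mm².
F_nw = 0.6 F_EXX = 0.6 × 620 = 372 MPa.
φR_n = 0.75 × 372 × 3323 × 10⁻³ = 927.1 kN.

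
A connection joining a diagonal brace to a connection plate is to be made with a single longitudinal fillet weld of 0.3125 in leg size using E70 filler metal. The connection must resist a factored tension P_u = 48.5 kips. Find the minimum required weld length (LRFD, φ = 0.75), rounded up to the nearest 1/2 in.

L = 7 in

E70XX → F_EXX = 70 ksi.
Throat t_e = 0.707 × 0.3125 = 0.2209 in.
φr_n = 0.75 × 0.6 × 70 × 0.2209 = 6.96 kips/in.
L_req = P_u / φr_n = 48.5 / 6.96 = 6.969 in total.
Round up → use L = 7 in.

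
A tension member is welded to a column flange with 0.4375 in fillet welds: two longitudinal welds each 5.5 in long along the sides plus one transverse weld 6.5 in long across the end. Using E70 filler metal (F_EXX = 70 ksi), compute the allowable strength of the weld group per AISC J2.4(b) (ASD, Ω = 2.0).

t_e = 0.707 × 0.4375 = 0.3093 in.
R_nwl = 0.6 × 70 × 0.3093 × 11 = 142.9 kip (longitudinal, 2 welds).
R_nwt = 0.6 × 70 × 0.3093 × 6.5 = 84.44 kip (transverse, base value).
(i) R_nwl + R_nwt = 227.3 kip; (ii) 0.85 R_nwl + 1.5 R_nwt = 248.1 kip.
R_n = max = 248.1 kip [governs: (ii)]; R_n/Ω = 124.1 kip.

R_n/Ω ≈ 124 kip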